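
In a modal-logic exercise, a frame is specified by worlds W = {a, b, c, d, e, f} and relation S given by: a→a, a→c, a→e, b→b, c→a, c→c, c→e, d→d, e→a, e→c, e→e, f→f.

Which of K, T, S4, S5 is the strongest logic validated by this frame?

Reflexive (axiom T): yes — every world is S-related to itself.
Transitive (axiom 4): yes — every two-step S-path is closed by a direct edge.
Euclidean (axiom 5): yes — any two successors of a common world are S-related.
So F validates K, T, S4, S5. The strongest is S5.

S5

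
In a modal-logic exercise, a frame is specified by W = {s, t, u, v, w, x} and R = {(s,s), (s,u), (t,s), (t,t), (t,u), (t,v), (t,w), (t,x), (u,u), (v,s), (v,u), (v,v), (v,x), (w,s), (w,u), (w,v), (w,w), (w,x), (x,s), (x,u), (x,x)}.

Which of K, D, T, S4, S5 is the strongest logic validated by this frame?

Serial (axiom D): yes — every world has a successor (e.g. s R s).
Reflexive (axiom T): yes — every world is R-related to itself.
Transitive (axiom 4): yes — every two-step R-path is closed by a direct edge.
Euclidean (axiom 5): no — t R s and t R v, but not s R v.
So F validates K, D, T, S4; S5 would additionally require R to be Euclidean. The strongest is S4.

S4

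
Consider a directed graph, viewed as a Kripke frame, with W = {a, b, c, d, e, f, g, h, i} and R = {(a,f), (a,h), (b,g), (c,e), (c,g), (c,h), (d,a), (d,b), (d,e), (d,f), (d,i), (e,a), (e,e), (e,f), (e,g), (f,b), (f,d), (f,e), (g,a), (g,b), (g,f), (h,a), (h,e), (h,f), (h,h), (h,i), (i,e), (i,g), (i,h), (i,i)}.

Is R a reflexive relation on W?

No

Reflexive: no — a is not related to itself.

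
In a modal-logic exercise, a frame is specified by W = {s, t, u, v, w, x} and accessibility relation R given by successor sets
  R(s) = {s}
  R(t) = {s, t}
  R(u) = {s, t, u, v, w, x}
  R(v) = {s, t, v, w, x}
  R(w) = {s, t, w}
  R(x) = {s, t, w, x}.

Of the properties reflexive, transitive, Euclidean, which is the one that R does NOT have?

Euclidean

Reflexive: yes — every world is R-related to itself.
Transitive: yes — every two-step R-path is closed by a direct edge.
Euclidean: no — u R s and u R t, but not s R t.
Only Euclidean fails.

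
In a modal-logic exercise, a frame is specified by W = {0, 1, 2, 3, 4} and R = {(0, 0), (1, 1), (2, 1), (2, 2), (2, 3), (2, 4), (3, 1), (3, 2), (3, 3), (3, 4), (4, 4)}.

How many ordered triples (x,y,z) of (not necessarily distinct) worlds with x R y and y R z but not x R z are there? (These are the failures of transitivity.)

R is transitive; there are no such tuples.

0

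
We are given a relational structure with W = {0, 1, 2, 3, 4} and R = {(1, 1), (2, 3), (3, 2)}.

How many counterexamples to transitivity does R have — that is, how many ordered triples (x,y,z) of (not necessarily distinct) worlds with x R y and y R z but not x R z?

Enumerating: (2,3,2), (3,2,3).

2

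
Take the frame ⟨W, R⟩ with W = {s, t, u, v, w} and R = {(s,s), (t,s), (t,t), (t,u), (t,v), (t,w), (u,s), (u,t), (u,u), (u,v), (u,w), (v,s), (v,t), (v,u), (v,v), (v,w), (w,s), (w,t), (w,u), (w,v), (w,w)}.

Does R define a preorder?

Reflexive: yes — every world is R-related to itself.
Transitive: yes — every two-step R-path is closed by a direct edge.
So R is a preorder.

Yes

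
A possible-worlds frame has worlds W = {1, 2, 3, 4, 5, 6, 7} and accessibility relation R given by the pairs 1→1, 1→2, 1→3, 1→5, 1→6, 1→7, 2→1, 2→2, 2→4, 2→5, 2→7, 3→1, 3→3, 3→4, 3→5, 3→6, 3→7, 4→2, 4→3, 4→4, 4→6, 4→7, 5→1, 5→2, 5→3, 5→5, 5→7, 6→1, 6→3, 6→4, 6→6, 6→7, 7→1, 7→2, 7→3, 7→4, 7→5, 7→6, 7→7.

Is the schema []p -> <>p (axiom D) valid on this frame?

The schema D characterises exactly the serial frames.
Serial: yes — every world has a successor (e.g. 1 R 1).

Yes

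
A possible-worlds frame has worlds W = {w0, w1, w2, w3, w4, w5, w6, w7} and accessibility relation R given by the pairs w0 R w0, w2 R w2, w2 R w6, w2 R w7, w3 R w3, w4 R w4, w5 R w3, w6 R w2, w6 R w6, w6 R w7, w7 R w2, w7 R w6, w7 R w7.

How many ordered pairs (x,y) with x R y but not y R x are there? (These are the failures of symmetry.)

1

Enumerating: (w5,w3).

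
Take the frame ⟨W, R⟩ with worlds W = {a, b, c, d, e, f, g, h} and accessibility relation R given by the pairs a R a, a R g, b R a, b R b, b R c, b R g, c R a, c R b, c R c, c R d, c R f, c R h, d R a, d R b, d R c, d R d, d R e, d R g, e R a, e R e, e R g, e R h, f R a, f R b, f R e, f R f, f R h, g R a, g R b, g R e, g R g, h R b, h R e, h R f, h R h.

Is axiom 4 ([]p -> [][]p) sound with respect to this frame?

No

By correspondence theory, 4 is valid on a frame iff R is transitive.
Transitive: no — a R g and g R b, but not a R b.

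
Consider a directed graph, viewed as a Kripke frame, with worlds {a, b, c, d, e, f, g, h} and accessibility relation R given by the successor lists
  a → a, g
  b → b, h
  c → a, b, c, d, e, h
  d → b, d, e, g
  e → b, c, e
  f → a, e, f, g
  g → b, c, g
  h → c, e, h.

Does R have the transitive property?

No

Transitive: no — a R g and g R b, but not a R b.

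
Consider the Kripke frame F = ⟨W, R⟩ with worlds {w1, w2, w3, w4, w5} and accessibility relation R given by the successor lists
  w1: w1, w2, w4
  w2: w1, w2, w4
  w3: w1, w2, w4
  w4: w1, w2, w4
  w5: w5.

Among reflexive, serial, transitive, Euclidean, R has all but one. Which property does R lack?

reflexive

Reflexive: no — w3 is not related to itself.
Serial: yes — every world has a successor (e.g. w1 R w1).
Transitive: yes — every two-step R-path is closed by a direct edge.
Euclidean: yes — any two successors of a common world are R-related.
Only reflexive fails.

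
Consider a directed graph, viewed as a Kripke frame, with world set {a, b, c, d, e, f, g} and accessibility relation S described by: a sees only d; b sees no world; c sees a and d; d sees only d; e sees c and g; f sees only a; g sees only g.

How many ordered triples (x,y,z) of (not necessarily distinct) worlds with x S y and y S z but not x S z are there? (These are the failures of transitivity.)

Enumerating: (e,c,a), (e,c,d), (f,a,d).

3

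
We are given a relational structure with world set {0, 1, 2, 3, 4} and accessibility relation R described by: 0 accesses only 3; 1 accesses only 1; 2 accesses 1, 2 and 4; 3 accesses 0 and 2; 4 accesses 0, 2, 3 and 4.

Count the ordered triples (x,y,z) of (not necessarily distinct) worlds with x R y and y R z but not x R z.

8

Enumerating: (0,3,0), (0,3,2), (2,4,0), (2,4,3), (3,0,3), (3,2,1), (3,2,4), (4,2,1).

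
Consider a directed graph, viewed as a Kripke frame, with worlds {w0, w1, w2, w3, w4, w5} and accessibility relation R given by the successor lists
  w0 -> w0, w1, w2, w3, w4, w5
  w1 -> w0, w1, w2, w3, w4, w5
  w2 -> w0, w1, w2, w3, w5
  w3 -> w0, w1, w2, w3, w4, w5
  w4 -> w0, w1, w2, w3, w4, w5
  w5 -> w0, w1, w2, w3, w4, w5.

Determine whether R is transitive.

No

Transitive: no — w2 R w0 and w0 R w4, but not w2 R w4.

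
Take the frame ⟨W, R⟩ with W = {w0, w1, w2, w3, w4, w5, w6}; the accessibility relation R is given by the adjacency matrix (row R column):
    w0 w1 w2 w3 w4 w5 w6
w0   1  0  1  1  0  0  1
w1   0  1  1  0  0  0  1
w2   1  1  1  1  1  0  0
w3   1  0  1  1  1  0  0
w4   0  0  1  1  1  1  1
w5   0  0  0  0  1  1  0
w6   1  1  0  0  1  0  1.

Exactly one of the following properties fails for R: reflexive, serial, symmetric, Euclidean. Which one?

Reflexive: yes — every world is R-related to itself.
Serial: yes — every world has a successor (e.g. w0 R w0).
Symmetric: yes — every pair in R has its reverse in R.
Euclidean: no — w0 R w2 and w0 R w6, but not w2 R w6.
Only Euclidean fails.

Euclidean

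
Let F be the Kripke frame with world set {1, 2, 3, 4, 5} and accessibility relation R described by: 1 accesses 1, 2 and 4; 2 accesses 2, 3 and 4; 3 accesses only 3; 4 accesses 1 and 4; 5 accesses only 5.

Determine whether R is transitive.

Transitive: no — 1 R 2 and 2 R 3, but not 1 R 3.

No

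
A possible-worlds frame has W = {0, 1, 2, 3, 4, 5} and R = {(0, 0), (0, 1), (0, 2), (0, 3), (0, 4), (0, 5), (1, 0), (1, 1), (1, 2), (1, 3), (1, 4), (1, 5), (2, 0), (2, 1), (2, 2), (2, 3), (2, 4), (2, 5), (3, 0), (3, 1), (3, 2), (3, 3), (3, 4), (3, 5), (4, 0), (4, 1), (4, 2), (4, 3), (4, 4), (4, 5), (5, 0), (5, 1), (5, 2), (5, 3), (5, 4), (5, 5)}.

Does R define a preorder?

Yes

Reflexive: yes — every world is R-related to itself.
Transitive: yes — every two-step R-path is closed by a direct edge.
So R is a preorder.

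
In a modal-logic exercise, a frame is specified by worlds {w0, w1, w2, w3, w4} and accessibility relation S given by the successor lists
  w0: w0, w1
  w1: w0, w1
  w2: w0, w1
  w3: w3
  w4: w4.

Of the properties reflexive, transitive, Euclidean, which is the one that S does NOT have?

reflexive

Reflexive: no — w2 is not related to itself.
Transitive: yes — every two-step S-path is closed by a direct edge.
Euclidean: yes — any two successors of a common world are S-related.
Only reflexive fails.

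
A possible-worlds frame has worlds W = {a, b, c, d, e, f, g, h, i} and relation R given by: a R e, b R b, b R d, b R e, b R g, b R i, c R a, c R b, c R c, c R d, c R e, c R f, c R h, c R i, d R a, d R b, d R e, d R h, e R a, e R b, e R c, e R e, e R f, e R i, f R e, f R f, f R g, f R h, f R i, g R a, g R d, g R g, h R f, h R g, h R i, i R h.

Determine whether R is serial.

Yes

Serial: yes — every world has a successor (e.g. a R e).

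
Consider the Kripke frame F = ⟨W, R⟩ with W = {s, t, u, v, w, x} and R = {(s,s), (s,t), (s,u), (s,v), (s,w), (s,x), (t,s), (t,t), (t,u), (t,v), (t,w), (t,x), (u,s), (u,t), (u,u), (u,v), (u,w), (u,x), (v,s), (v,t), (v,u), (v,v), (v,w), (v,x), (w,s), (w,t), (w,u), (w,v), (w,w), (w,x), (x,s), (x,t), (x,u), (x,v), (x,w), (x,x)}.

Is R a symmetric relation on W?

Symmetric: yes — every pair in R has its reverse in R.

Yes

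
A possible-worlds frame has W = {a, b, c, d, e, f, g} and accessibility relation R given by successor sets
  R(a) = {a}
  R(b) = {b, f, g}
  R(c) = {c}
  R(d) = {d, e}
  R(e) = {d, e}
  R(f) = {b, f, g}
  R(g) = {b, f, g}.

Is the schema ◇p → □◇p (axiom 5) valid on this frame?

The schema 5 characterises exactly the Euclidean frames.
Euclidean: yes — any two successors of a common world are R-related.

Yes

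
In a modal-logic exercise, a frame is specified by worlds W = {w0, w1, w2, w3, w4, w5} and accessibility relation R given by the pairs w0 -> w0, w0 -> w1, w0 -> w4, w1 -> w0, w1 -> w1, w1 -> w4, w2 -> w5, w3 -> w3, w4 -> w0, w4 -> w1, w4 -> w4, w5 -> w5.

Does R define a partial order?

No

Reflexive: no — w2 is not related to itself.
Transitive: yes — every two-step R-path is closed by a direct edge.
Antisymmetric: no — w0 R w1 and w1 R w0 with w0 ≠ w1.
So R is not a partial order.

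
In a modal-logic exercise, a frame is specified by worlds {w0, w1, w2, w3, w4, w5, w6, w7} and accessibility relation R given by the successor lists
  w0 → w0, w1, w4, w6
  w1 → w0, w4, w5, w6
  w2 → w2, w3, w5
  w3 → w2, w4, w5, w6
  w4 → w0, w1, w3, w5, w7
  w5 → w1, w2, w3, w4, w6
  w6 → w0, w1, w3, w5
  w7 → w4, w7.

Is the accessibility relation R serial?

Yes

Serial: yes — every world has a successor (e.g. w0 R w0).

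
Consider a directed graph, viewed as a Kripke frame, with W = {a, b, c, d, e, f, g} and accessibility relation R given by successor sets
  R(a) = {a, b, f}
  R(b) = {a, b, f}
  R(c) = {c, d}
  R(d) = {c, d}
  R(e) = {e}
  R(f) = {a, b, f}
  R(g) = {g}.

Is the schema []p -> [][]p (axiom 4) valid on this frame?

By correspondence theory, 4 is valid on a frame iff R is transitive.
Transitive: yes — every two-step R-path is closed by a direct edge.

Yes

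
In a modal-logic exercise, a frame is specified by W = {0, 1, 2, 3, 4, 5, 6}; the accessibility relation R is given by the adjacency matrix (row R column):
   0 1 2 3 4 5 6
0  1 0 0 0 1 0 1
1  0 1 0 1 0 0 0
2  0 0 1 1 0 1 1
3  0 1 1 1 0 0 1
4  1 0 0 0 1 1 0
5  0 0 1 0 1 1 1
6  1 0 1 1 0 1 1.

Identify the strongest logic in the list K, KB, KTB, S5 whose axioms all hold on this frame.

Symmetric (axiom B): yes — every pair in R has its reverse in R.
Reflexive (axiom T): yes — every world is R-related to itself.
Euclidean (axiom 5): no — 0 R 4 and 0 R 6, but not 4 R 6.
So F validates K, KB, KTB; S5 would additionally require R to be Euclidean. The strongest is KTB.

KTB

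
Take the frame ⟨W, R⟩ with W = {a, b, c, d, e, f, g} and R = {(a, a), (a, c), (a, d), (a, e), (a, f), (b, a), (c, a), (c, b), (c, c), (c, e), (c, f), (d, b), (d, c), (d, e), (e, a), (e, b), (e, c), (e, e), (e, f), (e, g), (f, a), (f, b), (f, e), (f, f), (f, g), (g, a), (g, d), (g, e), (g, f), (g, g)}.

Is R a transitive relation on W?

Transitive: no — a R c and c R b, but not a R b.

No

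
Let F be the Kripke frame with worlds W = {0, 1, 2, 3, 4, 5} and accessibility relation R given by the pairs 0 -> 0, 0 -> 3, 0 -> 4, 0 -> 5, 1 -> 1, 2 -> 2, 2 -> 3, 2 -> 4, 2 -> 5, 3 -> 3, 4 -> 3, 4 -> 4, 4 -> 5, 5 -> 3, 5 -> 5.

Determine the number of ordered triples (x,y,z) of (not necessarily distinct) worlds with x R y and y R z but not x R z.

R is transitive; there are no such tuples.

0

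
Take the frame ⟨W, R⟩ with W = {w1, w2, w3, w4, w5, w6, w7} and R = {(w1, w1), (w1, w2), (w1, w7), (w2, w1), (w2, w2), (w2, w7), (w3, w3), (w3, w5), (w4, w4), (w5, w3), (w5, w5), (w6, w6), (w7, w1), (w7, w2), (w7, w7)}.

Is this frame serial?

Serial: yes — every world has a successor (e.g. w1 R w1).

Yes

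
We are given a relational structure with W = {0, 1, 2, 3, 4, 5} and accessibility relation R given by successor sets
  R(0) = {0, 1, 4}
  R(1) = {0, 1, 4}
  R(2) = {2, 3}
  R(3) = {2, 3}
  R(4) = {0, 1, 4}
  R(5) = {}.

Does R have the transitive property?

Yes

Transitive: yes — every two-step R-path is closed by a direct edge.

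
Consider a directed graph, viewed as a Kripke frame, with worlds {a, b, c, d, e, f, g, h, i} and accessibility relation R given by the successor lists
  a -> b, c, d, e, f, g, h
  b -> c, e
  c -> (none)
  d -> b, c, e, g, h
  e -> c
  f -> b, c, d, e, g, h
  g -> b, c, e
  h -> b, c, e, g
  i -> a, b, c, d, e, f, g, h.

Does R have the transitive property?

Yes

Transitive: yes — every two-step R-path is closed by a direct edge.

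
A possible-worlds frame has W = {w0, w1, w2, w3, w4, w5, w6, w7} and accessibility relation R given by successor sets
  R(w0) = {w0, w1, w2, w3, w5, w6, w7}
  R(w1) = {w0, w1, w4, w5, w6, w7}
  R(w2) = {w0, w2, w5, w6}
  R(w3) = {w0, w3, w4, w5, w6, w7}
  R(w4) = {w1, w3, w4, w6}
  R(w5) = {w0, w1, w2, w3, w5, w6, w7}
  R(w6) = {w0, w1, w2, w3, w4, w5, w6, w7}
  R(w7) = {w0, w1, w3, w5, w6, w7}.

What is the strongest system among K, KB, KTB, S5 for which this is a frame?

KTB

Symmetric (axiom B): yes — every pair in R has its reverse in R.
Reflexive (axiom T): yes — every world is R-related to itself.
Euclidean (axiom 5): no — w0 R w1 and w0 R w2, but not w1 R w2.
So F validates K, KB, KTB; S5 would additionally require R to be Euclidean. The strongest is KTB.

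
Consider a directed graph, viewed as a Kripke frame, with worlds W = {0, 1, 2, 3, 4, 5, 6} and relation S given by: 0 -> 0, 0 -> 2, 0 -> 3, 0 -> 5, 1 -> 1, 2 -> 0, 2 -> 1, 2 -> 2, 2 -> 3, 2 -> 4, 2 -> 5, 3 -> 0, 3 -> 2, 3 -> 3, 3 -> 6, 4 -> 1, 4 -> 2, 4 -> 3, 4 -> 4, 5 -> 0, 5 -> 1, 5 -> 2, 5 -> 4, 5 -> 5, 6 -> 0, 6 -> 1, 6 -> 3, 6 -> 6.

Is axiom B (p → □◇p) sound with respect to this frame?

No

By correspondence theory, B is valid on a frame iff S is symmetric.
Symmetric: no — 2 S 1 but not 1 S 2.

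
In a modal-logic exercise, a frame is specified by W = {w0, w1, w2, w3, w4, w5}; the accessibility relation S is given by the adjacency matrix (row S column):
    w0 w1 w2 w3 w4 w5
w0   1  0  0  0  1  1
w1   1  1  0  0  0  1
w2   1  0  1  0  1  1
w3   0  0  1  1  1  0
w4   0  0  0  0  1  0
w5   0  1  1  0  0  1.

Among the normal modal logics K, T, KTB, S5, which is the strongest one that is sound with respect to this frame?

Reflexive (axiom T): yes — every world is S-related to itself.
Symmetric (axiom B): no — w0 S w4 but not w4 S w0.
Euclidean (axiom 5): no — w0 S w4 and w0 S w5, but not w4 S w5.
So F validates K, T; KTB would additionally require S to be symmetric. The strongest is T.

T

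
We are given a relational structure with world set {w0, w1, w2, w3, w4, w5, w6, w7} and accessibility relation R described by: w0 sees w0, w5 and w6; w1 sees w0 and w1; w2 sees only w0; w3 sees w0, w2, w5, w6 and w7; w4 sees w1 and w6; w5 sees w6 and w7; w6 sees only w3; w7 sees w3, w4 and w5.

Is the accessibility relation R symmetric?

No

Symmetric: no — w0 R w5 but not w5 R w0.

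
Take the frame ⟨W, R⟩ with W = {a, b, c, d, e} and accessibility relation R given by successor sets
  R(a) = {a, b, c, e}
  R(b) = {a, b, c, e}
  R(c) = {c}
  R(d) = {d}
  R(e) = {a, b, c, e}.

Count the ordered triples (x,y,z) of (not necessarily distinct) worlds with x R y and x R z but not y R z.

9

Enumerating: (a,c,a), (a,c,b), (a,c,e), (b,c,a), (b,c,b), (b,c,e), (e,c,a), (e,c,b), (e,c,e).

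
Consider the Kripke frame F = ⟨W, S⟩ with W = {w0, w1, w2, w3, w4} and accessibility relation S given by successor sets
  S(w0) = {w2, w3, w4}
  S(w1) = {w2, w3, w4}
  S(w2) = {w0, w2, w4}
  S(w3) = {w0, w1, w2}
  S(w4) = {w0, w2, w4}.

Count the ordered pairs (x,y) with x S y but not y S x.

3

Enumerating: (w1,w2), (w1,w4), (w3,w2).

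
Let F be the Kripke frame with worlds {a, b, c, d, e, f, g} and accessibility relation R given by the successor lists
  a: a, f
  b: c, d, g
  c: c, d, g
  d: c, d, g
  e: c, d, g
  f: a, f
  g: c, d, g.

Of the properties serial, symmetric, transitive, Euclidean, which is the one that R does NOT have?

symmetric

Serial: yes — every world has a successor (e.g. a R a).
Symmetric: no — b R c but not c R b.
Transitive: yes — every two-step R-path is closed by a direct edge.
Euclidean: yes — any two successors of a common world are R-related.
Only symmetric fails.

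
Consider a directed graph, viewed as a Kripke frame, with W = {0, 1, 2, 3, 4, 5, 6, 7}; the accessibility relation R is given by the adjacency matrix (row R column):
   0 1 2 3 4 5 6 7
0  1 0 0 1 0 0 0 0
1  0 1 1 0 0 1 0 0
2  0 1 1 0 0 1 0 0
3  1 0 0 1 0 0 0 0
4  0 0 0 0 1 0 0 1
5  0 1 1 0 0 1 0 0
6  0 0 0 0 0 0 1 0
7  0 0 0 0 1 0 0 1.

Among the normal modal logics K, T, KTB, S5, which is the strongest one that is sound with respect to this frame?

S5

Reflexive (axiom T): yes — every world is R-related to itself.
Symmetric (axiom B): yes — every pair in R has its reverse in R.
Euclidean (axiom 5): yes — any two successors of a common world are R-related.
So F validates K, T, KTB, S5. The strongest is S5.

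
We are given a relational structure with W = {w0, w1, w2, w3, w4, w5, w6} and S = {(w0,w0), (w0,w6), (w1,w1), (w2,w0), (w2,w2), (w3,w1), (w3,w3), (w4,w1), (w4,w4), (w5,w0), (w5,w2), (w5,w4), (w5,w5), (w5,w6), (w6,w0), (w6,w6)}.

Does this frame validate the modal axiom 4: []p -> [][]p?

Axiom 4 corresponds to the accessibility relation being transitive.
Transitive: no — w2 S w0 and w0 S w6, but not w2 S w6.

No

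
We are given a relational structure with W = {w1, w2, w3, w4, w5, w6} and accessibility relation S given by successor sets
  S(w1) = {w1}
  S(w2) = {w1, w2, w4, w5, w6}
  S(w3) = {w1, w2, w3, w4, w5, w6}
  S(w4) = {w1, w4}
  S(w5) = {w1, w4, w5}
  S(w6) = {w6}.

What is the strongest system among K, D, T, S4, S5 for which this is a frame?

S4

Serial (axiom D): yes — every world has a successor (e.g. w1 S w1).
Reflexive (axiom T): yes — every world is S-related to itself.
Transitive (axiom 4): yes — every two-step S-path is closed by a direct edge.
Euclidean (axiom 5): no — w2 S w1 and w2 S w4, but not w1 S w4.
So F validates K, D, T, S4; S5 would additionally require S to be Euclidean. The strongest is S4.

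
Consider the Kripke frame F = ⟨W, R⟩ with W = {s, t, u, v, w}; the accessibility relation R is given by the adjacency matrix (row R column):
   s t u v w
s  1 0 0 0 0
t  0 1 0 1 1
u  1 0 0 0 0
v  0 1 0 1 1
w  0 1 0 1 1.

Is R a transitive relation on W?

Yes

Transitive: yes — every two-step R-path is closed by a direct edge.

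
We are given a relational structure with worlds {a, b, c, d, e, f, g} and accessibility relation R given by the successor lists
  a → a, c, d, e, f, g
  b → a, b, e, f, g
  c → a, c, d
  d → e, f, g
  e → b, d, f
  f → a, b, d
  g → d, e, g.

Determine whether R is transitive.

Transitive: no — a R e and e R b, but not a R b.

No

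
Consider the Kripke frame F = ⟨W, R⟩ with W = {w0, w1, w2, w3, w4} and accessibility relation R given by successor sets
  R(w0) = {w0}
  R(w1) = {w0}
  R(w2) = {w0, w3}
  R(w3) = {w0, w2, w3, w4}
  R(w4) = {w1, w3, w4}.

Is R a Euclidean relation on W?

Euclidean: no — w2 R w0 and w2 R w3, but not w0 R w3.

No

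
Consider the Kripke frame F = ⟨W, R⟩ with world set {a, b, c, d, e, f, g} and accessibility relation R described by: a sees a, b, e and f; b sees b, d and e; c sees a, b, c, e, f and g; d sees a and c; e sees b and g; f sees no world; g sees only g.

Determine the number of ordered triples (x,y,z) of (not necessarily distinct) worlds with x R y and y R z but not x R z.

15

Enumerating: (a,b,d), (a,e,g), (b,d,a), (b,d,c), (b,e,g), (c,b,d), (d,a,b), (d,a,e), (d,a,f), (d,c,b), (d,c,e), (d,c,f), (d,c,g), (e,b,d), (e,b,e).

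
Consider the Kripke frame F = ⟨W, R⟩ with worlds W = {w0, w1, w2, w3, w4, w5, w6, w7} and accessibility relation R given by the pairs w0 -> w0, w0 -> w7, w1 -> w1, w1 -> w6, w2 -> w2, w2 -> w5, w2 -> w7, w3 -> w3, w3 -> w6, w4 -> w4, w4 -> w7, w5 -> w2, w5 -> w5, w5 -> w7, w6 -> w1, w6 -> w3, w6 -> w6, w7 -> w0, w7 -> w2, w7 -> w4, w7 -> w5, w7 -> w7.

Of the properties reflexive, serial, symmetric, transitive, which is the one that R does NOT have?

Reflexive: yes — every world is R-related to itself.
Serial: yes — every world has a successor (e.g. w0 R w0).
Symmetric: yes — every pair in R has its reverse in R.
Transitive: no — w0 R w7 and w7 R w2, but not w0 R w2.
Only transitive fails.

transitive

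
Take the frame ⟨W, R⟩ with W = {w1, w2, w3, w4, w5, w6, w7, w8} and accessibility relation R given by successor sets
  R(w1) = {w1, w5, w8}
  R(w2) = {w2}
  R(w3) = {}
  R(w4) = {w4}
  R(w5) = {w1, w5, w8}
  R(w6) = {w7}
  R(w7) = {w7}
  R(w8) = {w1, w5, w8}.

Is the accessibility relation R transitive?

Transitive: yes — every two-step R-path is closed by a direct edge.

Yes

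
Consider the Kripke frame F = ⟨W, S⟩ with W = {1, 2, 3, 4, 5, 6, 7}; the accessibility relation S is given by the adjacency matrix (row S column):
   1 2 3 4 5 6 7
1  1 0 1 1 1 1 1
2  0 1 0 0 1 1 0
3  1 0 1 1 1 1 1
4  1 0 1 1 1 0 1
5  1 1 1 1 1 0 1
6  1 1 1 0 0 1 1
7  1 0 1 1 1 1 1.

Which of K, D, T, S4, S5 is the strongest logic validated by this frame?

T

Serial (axiom D): yes — every world has a successor (e.g. 1 S 1).
Reflexive (axiom T): yes — every world is S-related to itself.
Transitive (axiom 4): no — 1 S 5 and 5 S 2, but not 1 S 2.
Euclidean (axiom 5): no — 1 S 4 and 1 S 6, but not 4 S 6.
So F validates K, D, T; S4 would additionally require S to be transitive. The strongest is T.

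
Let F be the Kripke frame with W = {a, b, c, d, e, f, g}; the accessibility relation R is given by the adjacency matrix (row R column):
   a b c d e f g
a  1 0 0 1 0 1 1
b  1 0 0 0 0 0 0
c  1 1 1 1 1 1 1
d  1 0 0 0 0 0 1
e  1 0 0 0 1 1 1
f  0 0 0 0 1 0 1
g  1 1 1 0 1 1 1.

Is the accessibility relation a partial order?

Reflexive: no — b is not related to itself.
Transitive: no — a R f and f R e, but not a R e.
Antisymmetric: no — a R d and d R a with a ≠ d.
So R is not a partial order.

No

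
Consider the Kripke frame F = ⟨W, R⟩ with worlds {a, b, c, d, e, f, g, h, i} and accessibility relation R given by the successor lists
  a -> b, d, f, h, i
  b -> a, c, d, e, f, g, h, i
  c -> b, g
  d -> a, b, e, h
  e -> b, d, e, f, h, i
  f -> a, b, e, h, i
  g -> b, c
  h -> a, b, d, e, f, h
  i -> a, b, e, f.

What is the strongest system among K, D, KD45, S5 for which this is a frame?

D

Serial (axiom D): yes — every world has a successor (e.g. a R b).
Euclidean (axiom 5): no — a R d and a R f, but not d R f.
Transitive (axiom 4): no — a R b and b R c, but not a R c.
Reflexive (axiom T): no — a is not related to itself.
So F validates K, D; KD45 would additionally require R to be Euclidean and transitive. The strongest is D.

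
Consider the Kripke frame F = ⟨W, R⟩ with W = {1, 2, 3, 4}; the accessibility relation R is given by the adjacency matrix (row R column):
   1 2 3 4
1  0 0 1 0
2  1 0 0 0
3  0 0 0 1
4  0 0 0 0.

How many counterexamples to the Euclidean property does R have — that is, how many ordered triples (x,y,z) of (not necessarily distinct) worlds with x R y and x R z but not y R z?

Enumerating: (1,3,3), (2,1,1), (3,4,4).

3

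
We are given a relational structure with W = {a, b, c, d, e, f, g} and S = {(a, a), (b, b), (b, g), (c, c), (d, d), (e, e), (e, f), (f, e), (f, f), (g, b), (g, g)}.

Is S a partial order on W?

No

Reflexive: yes — every world is S-related to itself.
Transitive: yes — every two-step S-path is closed by a direct edge.
Antisymmetric: no — b S g and g S b with b ≠ g.
So S is not a partial order.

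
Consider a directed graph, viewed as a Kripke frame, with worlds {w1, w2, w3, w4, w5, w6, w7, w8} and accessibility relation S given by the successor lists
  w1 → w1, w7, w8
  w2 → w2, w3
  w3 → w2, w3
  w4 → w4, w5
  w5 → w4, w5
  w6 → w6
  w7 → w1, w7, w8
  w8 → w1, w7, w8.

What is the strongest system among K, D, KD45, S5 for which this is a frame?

Serial (axiom D): yes — every world has a successor (e.g. w1 S w1).
Euclidean (axiom 5): yes — any two successors of a common world are S-related.
Transitive (axiom 4): yes — every two-step S-path is closed by a direct edge.
Reflexive (axiom T): yes — every world is S-related to itself.
So F validates K, D, KD45, S5. The strongest is S5.

S5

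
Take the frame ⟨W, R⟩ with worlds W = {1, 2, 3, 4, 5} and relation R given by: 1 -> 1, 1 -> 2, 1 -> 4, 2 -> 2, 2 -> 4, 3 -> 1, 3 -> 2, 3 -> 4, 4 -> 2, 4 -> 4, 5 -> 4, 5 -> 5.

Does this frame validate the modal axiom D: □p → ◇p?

Yes

The schema D characterises exactly the serial frames.
Serial: yes — every world has a successor (e.g. 1 R 1).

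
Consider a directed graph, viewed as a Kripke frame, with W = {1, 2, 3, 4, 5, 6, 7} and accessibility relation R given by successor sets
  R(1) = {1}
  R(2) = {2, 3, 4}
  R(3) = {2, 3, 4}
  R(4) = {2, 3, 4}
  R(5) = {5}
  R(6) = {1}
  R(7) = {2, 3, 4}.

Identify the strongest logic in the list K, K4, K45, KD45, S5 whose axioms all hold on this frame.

KD45

Transitive (axiom 4): yes — every two-step R-path is closed by a direct edge.
Euclidean (axiom 5): yes — any two successors of a common world are R-related.
Serial (axiom D): yes — every world has a successor (e.g. 1 R 1).
Reflexive (axiom T): no — 6 is not related to itself.
So F validates K, K4, K45, KD45; S5 would additionally require R to be reflexive. The strongest is KD45.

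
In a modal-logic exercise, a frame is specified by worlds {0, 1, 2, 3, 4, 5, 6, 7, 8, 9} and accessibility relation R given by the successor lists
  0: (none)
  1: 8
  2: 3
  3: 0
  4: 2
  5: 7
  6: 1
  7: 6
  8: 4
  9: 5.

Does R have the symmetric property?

Symmetric: no — 1 R 8 but not 8 R 1.

No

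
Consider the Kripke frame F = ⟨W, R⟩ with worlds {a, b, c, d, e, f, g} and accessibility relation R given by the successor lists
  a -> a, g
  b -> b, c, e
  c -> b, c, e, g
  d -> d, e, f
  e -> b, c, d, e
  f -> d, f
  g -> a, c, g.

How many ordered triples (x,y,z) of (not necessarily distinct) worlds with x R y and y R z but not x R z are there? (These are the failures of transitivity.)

12

Enumerating: (a,g,c), (b,c,g), (b,e,d), (c,e,d), (c,g,a), (d,e,b), (d,e,c), (e,c,g), (e,d,f), (f,d,e), (g,c,b), (g,c,e).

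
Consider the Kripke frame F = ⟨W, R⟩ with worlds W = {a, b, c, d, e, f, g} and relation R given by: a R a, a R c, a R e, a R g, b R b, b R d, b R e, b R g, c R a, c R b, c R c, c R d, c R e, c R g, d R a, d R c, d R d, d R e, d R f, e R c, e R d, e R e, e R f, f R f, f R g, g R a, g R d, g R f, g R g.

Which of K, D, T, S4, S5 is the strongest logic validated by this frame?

Serial (axiom D): yes — every world has a successor (e.g. a R a).
Reflexive (axiom T): yes — every world is R-related to itself.
Transitive (axiom 4): no — a R c and c R b, but not a R b.
Euclidean (axiom 5): no — a R e and a R g, but not e R g.
So F validates K, D, T; S4 would additionally require R to be transitive. The strongest is T.

T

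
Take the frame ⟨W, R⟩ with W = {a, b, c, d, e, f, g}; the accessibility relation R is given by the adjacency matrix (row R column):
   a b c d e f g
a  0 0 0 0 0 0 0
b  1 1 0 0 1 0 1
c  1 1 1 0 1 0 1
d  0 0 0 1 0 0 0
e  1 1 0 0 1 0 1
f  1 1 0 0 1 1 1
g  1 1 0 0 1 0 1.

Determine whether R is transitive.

Yes

Transitive: yes — every two-step R-path is closed by a direct edge.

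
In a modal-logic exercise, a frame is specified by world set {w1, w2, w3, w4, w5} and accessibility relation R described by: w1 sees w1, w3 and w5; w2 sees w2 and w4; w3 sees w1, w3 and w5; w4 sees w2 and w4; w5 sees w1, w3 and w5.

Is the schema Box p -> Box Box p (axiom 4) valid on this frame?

Yes

The schema 4 characterises exactly the transitive frames.
Transitive: yes — every two-step R-path is closed by a direct edge.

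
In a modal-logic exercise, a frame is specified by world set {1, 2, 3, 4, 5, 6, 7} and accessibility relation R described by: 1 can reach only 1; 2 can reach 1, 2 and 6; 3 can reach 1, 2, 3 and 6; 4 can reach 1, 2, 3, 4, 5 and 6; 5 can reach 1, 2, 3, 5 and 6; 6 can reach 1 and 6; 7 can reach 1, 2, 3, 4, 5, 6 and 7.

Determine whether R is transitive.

Transitive: yes — every two-step R-path is closed by a direct edge.

Yes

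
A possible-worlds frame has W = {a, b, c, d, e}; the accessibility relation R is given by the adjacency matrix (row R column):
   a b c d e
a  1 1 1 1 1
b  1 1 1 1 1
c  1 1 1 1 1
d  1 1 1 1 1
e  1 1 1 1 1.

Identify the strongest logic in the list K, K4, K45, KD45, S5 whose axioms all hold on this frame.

Transitive (axiom 4): yes — every two-step R-path is closed by a direct edge.
Euclidean (axiom 5): yes — any two successors of a common world are R-related.
Serial (axiom D): yes — every world has a successor (e.g. a R a).
Reflexive (axiom T): yes — every world is R-related to itself.
So F validates K, K4, K45, KD45, S5. The strongest is S5.

S5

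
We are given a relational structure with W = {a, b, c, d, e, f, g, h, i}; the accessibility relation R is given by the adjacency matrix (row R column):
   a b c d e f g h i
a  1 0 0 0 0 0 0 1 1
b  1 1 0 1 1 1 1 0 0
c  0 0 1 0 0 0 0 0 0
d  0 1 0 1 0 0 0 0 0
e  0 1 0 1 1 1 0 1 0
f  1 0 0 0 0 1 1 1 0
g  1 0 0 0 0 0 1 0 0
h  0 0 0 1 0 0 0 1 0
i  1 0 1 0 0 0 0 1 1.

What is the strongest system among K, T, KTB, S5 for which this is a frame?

Reflexive (axiom T): yes — every world is R-related to itself.
Symmetric (axiom B): no — a R h but not h R a.
Euclidean (axiom 5): no — a R h and a R i, but not h R i.
So F validates K, T; KTB would additionally require R to be symmetric. The strongest is T.

T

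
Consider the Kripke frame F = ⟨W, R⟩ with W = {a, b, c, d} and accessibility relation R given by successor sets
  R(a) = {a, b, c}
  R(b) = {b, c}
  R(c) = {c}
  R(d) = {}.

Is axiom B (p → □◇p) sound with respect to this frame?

The schema B characterises exactly the symmetric frames.
Symmetric: no — a R b but not b R a.

No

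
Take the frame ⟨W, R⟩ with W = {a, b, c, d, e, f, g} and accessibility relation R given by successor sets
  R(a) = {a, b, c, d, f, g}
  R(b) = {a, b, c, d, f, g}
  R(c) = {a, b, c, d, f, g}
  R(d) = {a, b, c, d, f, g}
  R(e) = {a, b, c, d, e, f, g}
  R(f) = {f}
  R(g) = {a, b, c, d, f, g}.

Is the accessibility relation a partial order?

Reflexive: yes — every world is R-related to itself.
Transitive: yes — every two-step R-path is closed by a direct edge.
Antisymmetric: no — a R b and b R a with a ≠ b.
So R is not a partial order.

No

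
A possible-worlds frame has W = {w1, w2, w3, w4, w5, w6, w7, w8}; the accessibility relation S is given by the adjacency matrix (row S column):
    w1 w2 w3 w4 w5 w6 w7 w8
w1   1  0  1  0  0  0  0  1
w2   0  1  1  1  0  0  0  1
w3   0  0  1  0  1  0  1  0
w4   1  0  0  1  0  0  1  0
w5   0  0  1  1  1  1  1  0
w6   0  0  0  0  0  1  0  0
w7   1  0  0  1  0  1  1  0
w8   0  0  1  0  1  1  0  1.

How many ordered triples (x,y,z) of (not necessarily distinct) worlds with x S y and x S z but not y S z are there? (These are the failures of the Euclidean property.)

39

Enumerating: (w1,w3,w1), (w1,w3,w8), (w1,w8,w1), (w2,w3,w2), (w2,w3,w4), (w2,w3,w8), (w2,w4,w2), (w2,w4,w3), (w2,w4,w8), (w2,w8,w2), (w2,w8,w4), (w3,w7,w3), … and 27 more.
Total: 39.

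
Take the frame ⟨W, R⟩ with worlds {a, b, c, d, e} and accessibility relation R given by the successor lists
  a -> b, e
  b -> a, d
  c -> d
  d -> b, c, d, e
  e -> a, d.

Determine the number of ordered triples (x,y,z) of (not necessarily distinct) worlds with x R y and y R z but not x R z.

19

Enumerating: (a,b,a), (a,b,d), (a,e,a), (a,e,d), (b,a,b), (b,a,e), (b,d,b), (b,d,c), (b,d,e), (c,d,b), (c,d,c), (c,d,e), … and 7 more.
Total: 19.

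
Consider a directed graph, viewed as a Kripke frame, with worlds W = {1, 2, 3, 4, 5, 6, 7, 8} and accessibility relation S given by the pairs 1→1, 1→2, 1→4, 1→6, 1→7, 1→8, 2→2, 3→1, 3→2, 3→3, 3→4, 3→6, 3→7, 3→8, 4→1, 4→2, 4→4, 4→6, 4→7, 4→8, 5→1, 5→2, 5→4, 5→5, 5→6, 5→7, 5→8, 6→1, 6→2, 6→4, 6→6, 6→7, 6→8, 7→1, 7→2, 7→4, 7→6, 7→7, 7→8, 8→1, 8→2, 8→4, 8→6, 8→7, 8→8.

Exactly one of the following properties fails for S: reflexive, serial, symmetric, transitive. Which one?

Reflexive: yes — every world is S-related to itself.
Serial: yes — every world has a successor (e.g. 1 S 1).
Symmetric: no — 1 S 2 but not 2 S 1.
Transitive: yes — every two-step S-path is closed by a direct edge.
Only symmetric fails.

symmetric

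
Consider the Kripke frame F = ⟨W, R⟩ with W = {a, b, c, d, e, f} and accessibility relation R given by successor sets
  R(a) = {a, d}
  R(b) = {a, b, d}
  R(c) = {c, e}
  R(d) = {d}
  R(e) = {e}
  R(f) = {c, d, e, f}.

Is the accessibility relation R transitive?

Yes

Transitive: yes — every two-step R-path is closed by a direct edge.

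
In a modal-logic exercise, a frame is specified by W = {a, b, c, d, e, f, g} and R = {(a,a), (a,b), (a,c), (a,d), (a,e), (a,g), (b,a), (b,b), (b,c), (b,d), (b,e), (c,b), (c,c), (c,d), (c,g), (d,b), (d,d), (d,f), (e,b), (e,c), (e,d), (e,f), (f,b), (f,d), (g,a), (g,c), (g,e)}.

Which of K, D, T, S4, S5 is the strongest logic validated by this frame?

D

Serial (axiom D): yes — every world has a successor (e.g. a R a).
Reflexive (axiom T): no — e is not related to itself.
Transitive (axiom 4): no — a R d and d R f, but not a R f.
Euclidean (axiom 5): no — a R b and a R g, but not b R g.
So F validates K, D; T would additionally require R to be reflexive. The strongest is D.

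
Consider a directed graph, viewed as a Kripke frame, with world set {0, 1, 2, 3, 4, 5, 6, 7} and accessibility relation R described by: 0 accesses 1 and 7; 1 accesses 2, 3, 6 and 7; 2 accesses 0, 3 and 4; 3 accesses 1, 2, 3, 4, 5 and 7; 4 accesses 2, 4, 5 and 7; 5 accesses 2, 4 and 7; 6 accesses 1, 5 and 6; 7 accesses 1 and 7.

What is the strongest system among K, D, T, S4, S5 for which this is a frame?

D

Serial (axiom D): yes — every world has a successor (e.g. 0 R 1).
Reflexive (axiom T): no — 0 is not related to itself.
Transitive (axiom 4): no — 0 R 1 and 1 R 2, but not 0 R 2.
Euclidean (axiom 5): no — 1 R 2 and 1 R 6, but not 2 R 6.
So F validates K, D; T would additionally require R to be reflexive. The strongest is D.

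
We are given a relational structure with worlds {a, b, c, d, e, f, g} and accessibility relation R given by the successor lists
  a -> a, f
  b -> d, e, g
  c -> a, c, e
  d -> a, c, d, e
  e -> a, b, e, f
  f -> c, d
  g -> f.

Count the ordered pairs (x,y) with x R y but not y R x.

13

Enumerating: (a,f), (b,d), (b,g), (c,a), (c,e), (d,a), (d,c), (d,e), (e,a), (e,f), (f,c), (f,d), (g,f).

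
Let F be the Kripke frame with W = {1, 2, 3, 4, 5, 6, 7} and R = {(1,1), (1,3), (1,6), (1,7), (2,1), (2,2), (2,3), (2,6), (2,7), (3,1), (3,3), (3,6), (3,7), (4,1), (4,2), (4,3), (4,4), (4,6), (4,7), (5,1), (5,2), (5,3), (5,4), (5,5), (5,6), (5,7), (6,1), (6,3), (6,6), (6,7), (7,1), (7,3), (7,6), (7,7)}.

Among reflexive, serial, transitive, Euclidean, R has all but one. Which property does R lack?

Reflexive: yes — every world is R-related to itself.
Serial: yes — every world has a successor (e.g. 1 R 1).
Transitive: yes — every two-step R-path is closed by a direct edge.
Euclidean: no — 4 R 1 and 4 R 2, but not 1 R 2.
Only Euclidean fails.

Euclidean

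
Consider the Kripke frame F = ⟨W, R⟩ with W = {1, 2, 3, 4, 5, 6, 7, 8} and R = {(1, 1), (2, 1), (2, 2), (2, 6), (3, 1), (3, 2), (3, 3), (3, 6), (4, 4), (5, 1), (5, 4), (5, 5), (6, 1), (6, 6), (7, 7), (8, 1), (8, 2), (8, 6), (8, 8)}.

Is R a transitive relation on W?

Transitive: yes — every two-step R-path is closed by a direct edge.

Yes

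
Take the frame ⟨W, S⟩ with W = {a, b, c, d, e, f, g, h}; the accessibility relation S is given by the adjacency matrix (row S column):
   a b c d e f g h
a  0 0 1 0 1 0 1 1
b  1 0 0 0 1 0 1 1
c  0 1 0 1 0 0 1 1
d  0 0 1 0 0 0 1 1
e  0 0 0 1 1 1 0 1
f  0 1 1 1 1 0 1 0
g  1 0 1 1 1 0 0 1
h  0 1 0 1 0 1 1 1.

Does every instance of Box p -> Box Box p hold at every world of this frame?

No

Axiom 4 corresponds to the accessibility relation being transitive.
Transitive: no — a S c and c S b, but not a S b.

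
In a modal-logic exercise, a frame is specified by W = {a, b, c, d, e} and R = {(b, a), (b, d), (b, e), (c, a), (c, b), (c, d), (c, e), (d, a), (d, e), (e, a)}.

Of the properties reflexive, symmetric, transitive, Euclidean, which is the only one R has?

Reflexive: no — a is not related to itself.
Symmetric: no — b R a but not a R b.
Transitive: yes — every two-step R-path is closed by a direct edge.
Euclidean: no — b R a and b R d, but not a R d.
Only transitive holds.

transitive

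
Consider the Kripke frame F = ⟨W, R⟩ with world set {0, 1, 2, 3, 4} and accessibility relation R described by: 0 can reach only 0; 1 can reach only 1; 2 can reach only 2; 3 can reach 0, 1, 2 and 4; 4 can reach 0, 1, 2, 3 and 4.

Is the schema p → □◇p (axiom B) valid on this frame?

No

By correspondence theory, B is valid on a frame iff R is symmetric.
Symmetric: no — 3 R 0 but not 0 R 3.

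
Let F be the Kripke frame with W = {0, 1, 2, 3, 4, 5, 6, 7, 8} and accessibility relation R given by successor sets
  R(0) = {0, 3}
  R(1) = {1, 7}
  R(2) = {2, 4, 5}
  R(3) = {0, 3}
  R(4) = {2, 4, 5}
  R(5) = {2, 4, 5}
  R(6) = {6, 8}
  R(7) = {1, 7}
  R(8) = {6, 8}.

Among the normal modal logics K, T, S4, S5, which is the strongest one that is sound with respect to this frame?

Reflexive (axiom T): yes — every world is R-related to itself.
Transitive (axiom 4): yes — every two-step R-path is closed by a direct edge.
Euclidean (axiom 5): yes — any two successors of a common world are R-related.
So F validates K, T, S4, S5. The strongest is S5.

S5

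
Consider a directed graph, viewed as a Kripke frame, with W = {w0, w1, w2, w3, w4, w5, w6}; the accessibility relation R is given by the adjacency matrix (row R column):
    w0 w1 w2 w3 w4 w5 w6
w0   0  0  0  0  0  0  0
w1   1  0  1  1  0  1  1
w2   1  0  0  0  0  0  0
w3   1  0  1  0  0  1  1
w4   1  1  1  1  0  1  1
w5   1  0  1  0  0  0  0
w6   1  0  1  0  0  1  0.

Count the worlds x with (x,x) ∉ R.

7

Enumerating: w0, w1, w2, w3, w4, w5, w6.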